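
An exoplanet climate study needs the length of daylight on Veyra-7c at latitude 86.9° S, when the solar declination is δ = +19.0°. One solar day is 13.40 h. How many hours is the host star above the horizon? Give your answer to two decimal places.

0.00 h

cos h₀ = −tan ϕ · tan δ = 6.3578 ≥ 1, so the host star never rises (polar night) and h₀ = 0.
Daylight = 2h₀/(2π) × 13.40 h = (0.0000/π) × 13.40 = 0.00 h.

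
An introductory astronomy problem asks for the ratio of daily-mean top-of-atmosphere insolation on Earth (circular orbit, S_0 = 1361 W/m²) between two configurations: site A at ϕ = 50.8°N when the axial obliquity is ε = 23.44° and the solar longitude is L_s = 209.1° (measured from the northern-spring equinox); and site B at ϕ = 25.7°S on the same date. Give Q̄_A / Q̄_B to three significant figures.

— Configuration A (ϕ=+50.8°):
Solar declination: sin δ = sin ε · sin L_s = sin 23.44° × sin 209.1° = -0.19346, so δ = -11.155°.
cos h₀ = −tan(+50.8°) tan(-11.155°) = 0.2418, h₀ = 1.3266 rad.
Bracket: h₀ sin ϕ sin δ + cos ϕ cos δ sin h₀ = 1.3266×0.77494×-0.19346 + 0.63203×0.98111×0.97033 = -0.198884 + 0.601693 = 0.402809.
Q̄ = (S_0/π) × [bracket] = (1361/π) × 0.402809 = 174.50 W/m².
— Configuration B (ϕ=-25.7°):
cos h₀ = −tan(-25.7°) tan(-11.155°) = -0.0949, h₀ = 1.6658 rad.
Bracket: h₀ sin ϕ sin δ + cos ϕ cos δ sin h₀ = 1.6658×-0.43366×-0.19346 + 0.90108×0.98111×0.99549 = 0.139754 + 0.880071 = 1.019825.
Q̄ = (S_0/π) × [bracket] = (1361/π) × 1.019825 = 441.81 W/m².
Ratio Q̄_A / Q̄_B = 174.50 / 441.81 = 0.3950.

Q̄_A / Q̄_B ≈ 0.395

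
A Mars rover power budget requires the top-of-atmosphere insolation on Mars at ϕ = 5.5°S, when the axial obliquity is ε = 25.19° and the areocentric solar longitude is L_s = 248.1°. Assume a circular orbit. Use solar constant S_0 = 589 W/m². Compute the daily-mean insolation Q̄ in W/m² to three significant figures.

sin δ = sin 25.19° × sin 248.1° = -0.39491, so δ = -23.260°.
cos h₀ = −tan(-5.5°) tan(-23.260°) = -0.0414, h₀ = 1.6122 rad.
Bracket: h₀ sin ϕ sin δ + cos ϕ cos δ sin h₀ = 1.6122×-0.09585×-0.39491 + 0.99540×0.91872×0.99914 = 0.061025 + 0.913707 = 0.974732.
Q̄ = (S_0/π) × [bracket] = (589/π) × 0.974732 = 182.7 W/m².

Q̄ ≈ 183 W/m²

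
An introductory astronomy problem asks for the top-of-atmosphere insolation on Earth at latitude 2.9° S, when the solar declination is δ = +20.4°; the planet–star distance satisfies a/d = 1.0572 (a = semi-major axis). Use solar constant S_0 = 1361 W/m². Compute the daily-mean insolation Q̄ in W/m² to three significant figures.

cos h₀ = −tan(-2.9°) tan(+20.400°) = 0.0188, h₀ = 1.5520 rad.
Bracket: h₀ sin ϕ sin δ + cos ϕ cos δ sin h₀ = 1.5520×-0.05059×0.34857 + 0.99872×0.93728×0.99982 = -0.027368 + 0.935912 = 0.908544.
Inverse-square distance factor (a/d)² = 1.0572² = 1.117672.
Q̄ = (S_0/π) × 1.117672 × [bracket] = (1361/π) × 1.117672 × 0.908544 = 439.9 W/m².

Q̄ ≈ 440 W/m²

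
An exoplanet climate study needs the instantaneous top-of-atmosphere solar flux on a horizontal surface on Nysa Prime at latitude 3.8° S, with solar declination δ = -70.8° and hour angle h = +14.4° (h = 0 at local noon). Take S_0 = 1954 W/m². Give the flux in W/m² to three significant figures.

743 W/m²

cos θ_z = sin ϕ sin δ + cos ϕ cos δ cos h = 0.062588 + 0.317834 = 0.380422.
Flux = S_0 · cos θ_z = 1954 × 0.380422 = 743.3 W/m².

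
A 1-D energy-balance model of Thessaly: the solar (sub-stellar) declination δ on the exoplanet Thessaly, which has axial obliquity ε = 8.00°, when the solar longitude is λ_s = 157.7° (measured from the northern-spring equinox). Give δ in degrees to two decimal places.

δ = +3.03°

sin δ = sin ε · sin λ_s = sin 8.00° × sin 157.7° = 0.052810.
δ = arcsin(0.052810) = +3.03°.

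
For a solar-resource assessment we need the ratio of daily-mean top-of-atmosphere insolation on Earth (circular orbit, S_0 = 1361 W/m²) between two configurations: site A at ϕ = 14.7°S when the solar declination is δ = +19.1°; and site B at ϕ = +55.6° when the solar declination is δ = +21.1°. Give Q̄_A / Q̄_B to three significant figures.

Q̄_A / Q̄_B ≈ 0.729

— Configuration A (ϕ=-14.7°):
cos h₀ = −tan(-14.7°) tan(+19.100°) = 0.0908, h₀ = 1.4798 rad.
Bracket: h₀ sin ϕ sin δ + cos ϕ cos δ sin h₀ = 1.4798×-0.25376×0.32722 + 0.96727×0.94495×0.99587 = -0.122876 + 0.910247 = 0.787371.
Q̄ = (S_0/π) × [bracket] = (1361/π) × 0.787371 = 341.10 W/m².
— Configuration B (ϕ=+55.6°):
cos h₀ = −tan(+55.6°) tan(+21.100°) = -0.5635, h₀ = 2.1695 rad.
Bracket: h₀ sin ϕ sin δ + cos ϕ cos δ sin h₀ = 2.1695×0.82511×0.36000 + 0.56497×0.93295×0.82608 = 0.644427 + 0.435417 = 1.079844.
Q̄ = (S_0/π) × [bracket] = (1361/π) × 1.079844 = 467.81 W/m².
Ratio Q̄_A / Q̄_B = 341.10 / 467.81 = 0.7291.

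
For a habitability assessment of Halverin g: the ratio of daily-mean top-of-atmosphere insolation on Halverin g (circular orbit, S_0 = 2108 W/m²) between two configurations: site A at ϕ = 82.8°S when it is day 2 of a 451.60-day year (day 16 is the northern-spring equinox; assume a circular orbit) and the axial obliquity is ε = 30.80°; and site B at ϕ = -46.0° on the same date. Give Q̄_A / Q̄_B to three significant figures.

— Configuration A (ϕ=-82.8°):
Solar longitude: L_s = 360° × (2 − 16)/451.60 = -11.160°, i.e. -11.160° + 360° = 348.840°.
sin δ = sin 30.80° × sin 348.840° = -0.09911, so δ = -5.688°.
cos h₀ = −tan(-82.8°) tan(-5.688°) = -0.7884, h₀ = 2.4790 rad.
Bracket: h₀ sin ϕ sin δ + cos ϕ cos δ sin h₀ = 2.4790×-0.99211×-0.09911 + 0.12533×0.99508×0.61516 = 0.243755 + 0.076719 = 0.320474.
Q̄ = (S_0/π) × [bracket] = (2108/π) × 0.320474 = 215.04 W/m².
— Configuration B (ϕ=-46.0°):
cos h₀ = −tan(-46.0°) tan(-5.688°) = -0.1031, h₀ = 1.6741 rad.
Bracket: h₀ sin ϕ sin δ + cos ϕ cos δ sin h₀ = 1.6741×-0.71934×-0.09911 + 0.69466×0.99508×0.99467 = 0.119353 + 0.687558 = 0.806911.
Q̄ = (S_0/π) × [bracket] = (2108/π) × 0.806911 = 541.44 W/m².
Ratio Q̄_A / Q̄_B = 215.04 / 541.44 = 0.3972.

Q̄_A / Q̄_B ≈ 0.397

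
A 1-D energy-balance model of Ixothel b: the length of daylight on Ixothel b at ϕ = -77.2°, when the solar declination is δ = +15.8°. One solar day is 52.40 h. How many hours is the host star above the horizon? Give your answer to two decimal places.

0.00 h

cos h₀ = −tan ϕ · tan δ = 1.2455 ≥ 1, so the host star never rises (polar night) and h₀ = 0.
Daylight = 2h₀/(2π) × 52.40 h = (0.0000/π) × 52.40 = 0.00 h.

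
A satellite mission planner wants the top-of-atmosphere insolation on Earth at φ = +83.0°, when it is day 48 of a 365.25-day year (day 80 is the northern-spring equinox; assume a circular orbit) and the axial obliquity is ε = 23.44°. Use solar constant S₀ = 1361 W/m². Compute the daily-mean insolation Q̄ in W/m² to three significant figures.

Solar longitude: λ_s = 360° × (48 − 80)/365.25 = -31.540°, i.e. -31.540° + 360° = 328.460°.
sin δ = sin 23.44° × sin 328.460° = -0.20808, so δ = -12.010°.
cos H₀ = −tan(+83.0°) tan(-12.010°) = 1.7326 ≥ 1 ⇒ polar night, H₀ = 0 and Q̄ = 0.

Q̄ ≈ 0.00 W/m²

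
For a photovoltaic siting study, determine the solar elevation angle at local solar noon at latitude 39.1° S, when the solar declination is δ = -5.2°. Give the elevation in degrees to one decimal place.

At local noon the hour angle is zero, so the zenith angle equals |ϕ − δ| = |-39.1° − (-5.200°)| = 33.900°.
Elevation = 90° − 33.900° = 56.1°.

56.1°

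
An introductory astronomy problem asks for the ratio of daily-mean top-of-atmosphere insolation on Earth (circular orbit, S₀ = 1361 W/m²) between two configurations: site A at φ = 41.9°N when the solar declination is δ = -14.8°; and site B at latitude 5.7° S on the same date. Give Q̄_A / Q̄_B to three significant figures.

Q̄_A / Q̄_B ≈ 0.471

— Configuration A (φ=+41.9°):
cos H₀ = −tan(+41.9°) tan(-14.800°) = 0.2371, H₀ = 1.3315 rad.
Bracket: H₀ sin φ sin δ + cos φ cos δ sin H₀ = 1.3315×0.66783×-0.25545 + 0.74431×0.96682×0.97149 = -0.227150 + 0.699098 = 0.471948.
Q̄ = (S₀/π) × [bracket] = (1361/π) × 0.471948 = 204.46 W/m².
— Configuration B (φ=-5.7°):
cos H₀ = −tan(-5.7°) tan(-14.800°) = -0.0264, H₀ = 1.5972 rad.
Bracket: H₀ sin φ sin δ + cos φ cos δ sin H₀ = 1.5972×-0.09932×-0.25545 + 0.99506×0.96682×0.99965 = 0.040523 + 0.961707 = 1.002230.
Q̄ = (S₀/π) × [bracket] = (1361/π) × 1.002230 = 434.19 W/m².
Ratio Q̄_A / Q̄_B = 204.46 / 434.19 = 0.4709.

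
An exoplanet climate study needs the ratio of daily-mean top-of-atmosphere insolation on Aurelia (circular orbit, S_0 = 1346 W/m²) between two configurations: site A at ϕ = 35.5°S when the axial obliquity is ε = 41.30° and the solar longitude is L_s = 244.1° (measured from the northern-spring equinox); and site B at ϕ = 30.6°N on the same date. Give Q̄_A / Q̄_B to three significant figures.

Q̄_A / Q̄_B ≈ 4.53

— Configuration A (ϕ=-35.5°):
Solar declination: sin δ = sin ε · sin L_s = sin 41.30° × sin 244.1° = -0.59371, so δ = -36.421°.
cos h₀ = −tan(-35.5°) tan(-36.421°) = -0.5263, h₀ = 2.1250 rad.
Bracket: h₀ sin ϕ sin δ + cos ϕ cos δ sin h₀ = 2.1250×-0.58070×-0.59371 + 0.81412×0.80468×0.85031 = 0.732631 + 0.557043 = 1.289674.
Q̄ = (S_0/π) × [bracket] = (1346/π) × 1.289674 = 552.55 W/m².
— Configuration B (ϕ=+30.6°):
cos h₀ = −tan(+30.6°) tan(-36.421°) = 0.4363, h₀ = 1.1193 rad.
Bracket: h₀ sin ϕ sin δ + cos ϕ cos δ sin h₀ = 1.1193×0.50904×-0.59371 + 0.86074×0.80468×0.89978 = -0.338277 + 0.623206 = 0.284929.
Q̄ = (S_0/π) × [bracket] = (1346/π) × 0.284929 = 122.08 W/m².
Ratio Q̄_A / Q̄_B = 552.55 / 122.08 = 4.526.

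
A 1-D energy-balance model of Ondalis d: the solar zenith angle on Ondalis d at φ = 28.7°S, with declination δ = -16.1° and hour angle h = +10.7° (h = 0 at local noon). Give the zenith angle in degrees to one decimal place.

θ_z = 16.0°

cos θ_z = sin φ sin δ + cos φ cos δ cos h = 0.133173 + 0.828091 = 0.961264.
θ_z = arccos(0.961264) = 16.0°.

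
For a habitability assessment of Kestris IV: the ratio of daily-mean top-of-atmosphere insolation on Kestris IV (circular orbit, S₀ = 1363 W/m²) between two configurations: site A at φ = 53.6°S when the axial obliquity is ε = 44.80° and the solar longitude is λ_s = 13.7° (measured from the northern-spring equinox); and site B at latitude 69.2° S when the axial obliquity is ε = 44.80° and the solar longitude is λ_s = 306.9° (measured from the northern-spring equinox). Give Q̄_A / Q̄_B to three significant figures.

Q̄_A / Q̄_B ≈ 0.235

— Configuration A (φ=-53.6°):
Solar declination: sin δ = sin ε · sin λ_s = sin 44.80° × sin 13.7° = 0.16688, so δ = +9.607°.
cos H₀ = −tan(-53.6°) tan(+9.607°) = 0.2296, H₀ = 1.3392 rad.
Bracket: H₀ sin φ sin δ + cos φ cos δ sin H₀ = 1.3392×-0.80489×0.16688 + 0.59342×0.98598×0.97329 = -0.179881 + 0.569472 = 0.389591.
Q̄ = (S₀/π) × [bracket] = (1363/π) × 0.389591 = 169.03 W/m².
— Configuration B (φ=-69.2°):
Solar declination: sin δ = sin ε · sin λ_s = sin 44.80° × sin 306.9° = -0.56349, so δ = -34.297°.
cos H₀ = −tan(-69.2°) tan(-34.297°) = -1.7956 ≤ −1 ⇒ polar day, H₀ = π.
Bracket: H₀ sin φ sin δ + cos φ cos δ sin H₀ = 3.1416×-0.93483×-0.56349 + 0.35511×0.82613×0.00000 = 1.654892 + 0.000000 = 1.654892.
Q̄ = (S₀/π) × [bracket] = (1363/π) × 1.654892 = 717.99 W/m².
Ratio Q̄_A / Q̄_B = 169.03 / 717.99 = 0.2354.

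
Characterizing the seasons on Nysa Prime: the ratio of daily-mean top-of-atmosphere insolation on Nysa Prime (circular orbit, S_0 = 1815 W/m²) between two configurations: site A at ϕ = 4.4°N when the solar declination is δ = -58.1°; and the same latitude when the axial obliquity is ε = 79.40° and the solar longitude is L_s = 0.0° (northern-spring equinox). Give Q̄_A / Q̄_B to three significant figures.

— Configuration A (ϕ=+4.4°):
cos h₀ = −tan(+4.4°) tan(-58.100°) = 0.1236, h₀ = 1.4469 rad.
Bracket: h₀ sin ϕ sin δ + cos ϕ cos δ sin h₀ = 1.4469×0.07672×-0.84897 + 0.99705×0.52844×0.99233 = -0.094241 + 0.522840 = 0.428599.
Q̄ = (S_0/π) × [bracket] = (1815/π) × 0.428599 = 247.62 W/m².
— Configuration B (ϕ=+4.4°):
Solar declination: sin δ = sin ε · sin L_s = sin 79.40° × sin 0.0° = 0.00000, so δ = +0.000°.
cos h₀ = −tan(+4.4°) tan(+0.000°) = -0.0000, h₀ = 1.5708 rad.
Bracket: h₀ sin ϕ sin δ + cos ϕ cos δ sin h₀ = 1.5708×0.07672×0.00000 + 0.99705×1.00000×1.00000 = 0.000000 + 0.997050 = 0.997050.
Q̄ = (S_0/π) × [bracket] = (1815/π) × 0.997050 = 576.03 W/m².
Ratio Q̄_A / Q̄_B = 247.62 / 576.03 = 0.4299.

Q̄_A / Q̄_B ≈ 0.430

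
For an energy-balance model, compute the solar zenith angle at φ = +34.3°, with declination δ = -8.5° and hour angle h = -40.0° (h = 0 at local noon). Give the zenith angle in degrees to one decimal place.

cos θ_z = sin φ sin δ + cos φ cos δ cos h = -0.083294 + 0.625877 = 0.542583.
θ_z = arccos(0.542583) = 57.1°.

θ_z = 57.1°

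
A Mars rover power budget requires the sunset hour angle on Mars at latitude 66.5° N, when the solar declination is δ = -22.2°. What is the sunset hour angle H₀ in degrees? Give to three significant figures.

cos H₀ = −tan φ · tan δ = −tan(+66.5°) × tan(-22.200°) = 0.9385, so H₀ = 0.3524 rad = 20.19°.

H₀ = 20.2°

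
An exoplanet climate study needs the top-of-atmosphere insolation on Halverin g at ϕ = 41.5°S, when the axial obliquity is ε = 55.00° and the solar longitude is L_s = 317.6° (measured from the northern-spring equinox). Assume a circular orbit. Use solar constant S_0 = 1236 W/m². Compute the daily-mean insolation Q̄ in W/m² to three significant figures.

Q̄ ≈ 515 W/m²

Solar declination: sin δ = sin ε · sin L_s = sin 55.00° × sin 317.6° = -0.55236, so δ = -33.529°.
cos h₀ = −tan(-41.5°) tan(-33.529°) = -0.5862, h₀ = 2.1972 rad.
Bracket: h₀ sin ϕ sin δ + cos ϕ cos δ sin h₀ = 2.1972×-0.66262×-0.55236 + 0.74896×0.83361×0.81015 = 0.804186 + 0.505809 = 1.309995.
Q̄ = (S_0/π) × [bracket] = (1236/π) × 1.309995 = 515.4 W/m².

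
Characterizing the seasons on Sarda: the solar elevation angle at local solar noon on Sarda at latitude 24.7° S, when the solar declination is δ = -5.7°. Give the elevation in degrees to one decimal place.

71.0°

At local noon the hour angle is zero, so the zenith angle equals |φ − δ| = |-24.7° − (-5.700°)| = 19.000°.
Elevation = 90° − 19.000° = 71.0°.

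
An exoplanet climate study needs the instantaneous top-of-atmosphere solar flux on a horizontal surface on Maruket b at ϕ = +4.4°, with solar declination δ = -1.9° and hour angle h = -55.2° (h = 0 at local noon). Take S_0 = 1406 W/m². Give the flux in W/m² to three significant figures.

cos θ_z = sin ϕ sin δ + cos ϕ cos δ cos h = -0.002544 + 0.568719 = 0.566175.
Flux = S_0 · cos θ_z = 1406 × 0.566175 = 796.0 W/m².

796 W/m²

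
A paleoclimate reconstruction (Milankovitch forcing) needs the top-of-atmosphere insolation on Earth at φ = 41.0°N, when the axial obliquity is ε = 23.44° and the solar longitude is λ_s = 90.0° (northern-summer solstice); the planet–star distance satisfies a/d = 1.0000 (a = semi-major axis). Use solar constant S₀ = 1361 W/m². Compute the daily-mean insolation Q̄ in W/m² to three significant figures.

Solar declination: sin δ = sin ε · sin λ_s = sin 23.44° × sin 90.0° = 0.39779, so δ = +23.440°.
cos H₀ = −tan(+41.0°) tan(+23.440°) = -0.3769, H₀ = 1.9572 rad.
Bracket: H₀ sin φ sin δ + cos φ cos δ sin H₀ = 1.9572×0.65606×0.39779 + 0.75471×0.91748×0.92626 = 0.510779 + 0.641371 = 1.152150.
Inverse-square distance factor (a/d)² = 1.0000² = 1.000000.
Q̄ = (S₀/π) × [bracket] = (1361/π) × 1.152150 = 499.1 W/m².

Q̄ ≈ 499 W/m²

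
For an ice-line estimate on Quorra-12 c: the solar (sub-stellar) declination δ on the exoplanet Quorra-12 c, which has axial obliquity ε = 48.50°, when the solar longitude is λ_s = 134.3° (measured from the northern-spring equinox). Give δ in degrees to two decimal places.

δ = +32.41°

sin δ = sin ε · sin λ_s = sin 48.50° × sin 134.3° = 0.536022.
δ = arcsin(0.536022) = +32.41°.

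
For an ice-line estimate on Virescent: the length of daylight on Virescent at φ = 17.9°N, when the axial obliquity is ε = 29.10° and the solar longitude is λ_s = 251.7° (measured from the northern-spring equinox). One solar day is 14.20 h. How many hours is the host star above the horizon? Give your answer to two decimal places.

Solar declination: sin δ = sin ε · sin λ_s = sin 29.10° × sin 251.7° = -0.46174, so δ = -27.499°.
cos H₀ = −tan φ · tan δ = −tan(+17.9°) × tan(-27.499°) = 0.1681, so H₀ = 1.4019 rad = 80.32°.
Daylight = 2H₀/(2π) × 14.20 h = (1.4019/π) × 14.20 = 6.34 h.

6.34 h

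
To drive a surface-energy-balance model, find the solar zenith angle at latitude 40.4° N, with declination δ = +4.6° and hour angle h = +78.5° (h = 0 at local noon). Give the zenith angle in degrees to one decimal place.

cos θ_z = sin φ sin δ + cos φ cos δ cos h = 0.051979 + 0.151337 = 0.203316.
θ_z = arccos(0.203316) = 78.3°.

θ_z = 78.3°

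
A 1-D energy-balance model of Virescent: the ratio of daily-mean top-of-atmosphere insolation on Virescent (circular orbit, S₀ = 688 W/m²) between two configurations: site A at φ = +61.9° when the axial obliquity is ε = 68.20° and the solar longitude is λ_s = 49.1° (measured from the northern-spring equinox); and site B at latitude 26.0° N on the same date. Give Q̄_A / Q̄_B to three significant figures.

Q̄_A / Q̄_B ≈ 1.62

— Configuration A (φ=+61.9°):
Solar declination: sin δ = sin ε · sin λ_s = sin 68.20° × sin 49.1° = 0.70180, so δ = +44.572°.
cos H₀ = −tan(+61.9°) tan(+44.572°) = -1.8450 ≤ −1 ⇒ polar day, H₀ = π.
Bracket: H₀ sin φ sin δ + cos φ cos δ sin H₀ = 3.1416×0.88213×0.70180 + 0.47101×0.71237×0.00000 = 1.944898 + 0.000000 = 1.944898.
Q̄ = (S₀/π) × [bracket] = (688/π) × 1.944898 = 425.93 W/m².
— Configuration B (φ=+26.0°):
cos H₀ = −tan(+26.0°) tan(+44.572°) = -0.4805, H₀ = 2.0720 rad.
Bracket: H₀ sin φ sin δ + cos φ cos δ sin H₀ = 2.0720×0.43837×0.70180 + 0.89879×0.71237×0.87700 = 0.637447 + 0.561518 = 1.198965.
Q̄ = (S₀/π) × [bracket] = (688/π) × 1.198965 = 262.57 W/m².
Ratio Q̄_A / Q̄_B = 425.93 / 262.57 = 1.622.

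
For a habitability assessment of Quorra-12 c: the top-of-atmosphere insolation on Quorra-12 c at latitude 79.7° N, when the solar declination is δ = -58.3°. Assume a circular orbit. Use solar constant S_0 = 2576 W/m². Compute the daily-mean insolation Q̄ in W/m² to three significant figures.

cos h₀ = −tan(+79.7°) tan(-58.300°) = 8.9095 ≥ 1 ⇒ polar night, h₀ = 0 and Q̄ = 0.

Q̄ ≈ 0.00 W/m²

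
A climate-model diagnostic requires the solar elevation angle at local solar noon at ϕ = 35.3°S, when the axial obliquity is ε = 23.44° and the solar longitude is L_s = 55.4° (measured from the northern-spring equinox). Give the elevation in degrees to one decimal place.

Solar declination: sin δ = sin ε · sin L_s = sin 23.44° × sin 55.4° = 0.32743, so δ = +19.113°.
At local noon the hour angle is zero, so the zenith angle equals |ϕ − δ| = |-35.3° − (+19.113°)| = 54.413°.
Elevation = 90° − 54.413° = 35.6°.

35.6°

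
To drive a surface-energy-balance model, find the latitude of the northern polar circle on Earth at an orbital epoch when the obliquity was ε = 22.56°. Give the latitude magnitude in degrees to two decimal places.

67.44°

The polar circle is the lowest latitude that experiences at least one full rotation of continuous daylight at the northern-summer solstice; it lies at |φ| = 90° − ε = 90° − 22.56° = 67.44°.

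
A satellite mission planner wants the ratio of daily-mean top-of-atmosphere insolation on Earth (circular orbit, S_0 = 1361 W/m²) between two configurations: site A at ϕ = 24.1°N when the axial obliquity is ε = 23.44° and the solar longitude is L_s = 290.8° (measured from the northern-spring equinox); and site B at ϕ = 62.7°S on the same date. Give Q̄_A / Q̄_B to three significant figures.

— Configuration A (ϕ=+24.1°):
Solar declination: sin δ = sin ε · sin L_s = sin 23.44° × sin 290.8° = -0.37186, so δ = -21.831°.
cos h₀ = −tan(+24.1°) tan(-21.831°) = 0.1792, h₀ = 1.3906 rad.
Bracket: h₀ sin ϕ sin δ + cos ϕ cos δ sin h₀ = 1.3906×0.40833×-0.37186 + 0.91283×0.92829×0.98381 = -0.211151 + 0.833652 = 0.622501.
Q̄ = (S_0/π) × [bracket] = (1361/π) × 0.622501 = 269.68 W/m².
— Configuration B (ϕ=-62.7°):
cos h₀ = −tan(-62.7°) tan(-21.831°) = -0.7761, h₀ = 2.4593 rad.
Bracket: h₀ sin ϕ sin δ + cos ϕ cos δ sin h₀ = 2.4593×-0.88862×-0.37186 + 0.45865×0.92829×0.63057 = 0.812657 + 0.268472 = 1.081129.
Q̄ = (S_0/π) × [bracket] = (1361/π) × 1.081129 = 468.37 W/m².
Ratio Q̄_A / Q̄_B = 269.68 / 468.37 = 0.5758.

Q̄_A / Q̄_B ≈ 0.576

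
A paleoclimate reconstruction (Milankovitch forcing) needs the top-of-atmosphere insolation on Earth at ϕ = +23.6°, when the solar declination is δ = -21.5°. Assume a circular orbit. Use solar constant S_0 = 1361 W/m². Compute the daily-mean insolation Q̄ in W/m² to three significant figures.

Q̄ ≈ 275 W/m²

cos h₀ = −tan(+23.6°) tan(-21.500°) = 0.1721, h₀ = 1.3978 rad.
Bracket: h₀ sin ϕ sin δ + cos ϕ cos δ sin h₀ = 1.3978×0.40035×-0.36650 + 0.91636×0.93042×0.98508 = -0.205097 + 0.839879 = 0.634782.
Q̄ = (S_0/π) × [bracket] = (1361/π) × 0.634782 = 275.0 W/m².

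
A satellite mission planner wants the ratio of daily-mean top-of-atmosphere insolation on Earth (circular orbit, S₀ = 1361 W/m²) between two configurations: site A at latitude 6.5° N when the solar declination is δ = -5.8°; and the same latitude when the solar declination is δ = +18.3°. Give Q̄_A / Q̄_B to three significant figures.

— Configuration A (φ=+6.5°):
cos H₀ = −tan(+6.5°) tan(-5.800°) = 0.0116, H₀ = 1.5592 rad.
Bracket: H₀ sin φ sin δ + cos φ cos δ sin H₀ = 1.5592×0.11320×-0.10106 + 0.99357×0.99488×0.99993 = -0.017837 + 0.988414 = 0.970577.
Q̄ = (S₀/π) × [bracket] = (1361/π) × 0.970577 = 420.47 W/m².
— Configuration B (φ=+6.5°):
cos H₀ = −tan(+6.5°) tan(+18.300°) = -0.0377, H₀ = 1.6085 rad.
Bracket: H₀ sin φ sin δ + cos φ cos δ sin H₀ = 1.6085×0.11320×0.31399 + 0.99357×0.94943×0.99929 = 0.057172 + 0.942655 = 0.999827.
Q̄ = (S₀/π) × [bracket] = (1361/π) × 0.999827 = 433.14 W/m².
Ratio Q̄_A / Q̄_B = 420.47 / 433.14 = 0.9707.

Q̄_A / Q̄_B ≈ 0.971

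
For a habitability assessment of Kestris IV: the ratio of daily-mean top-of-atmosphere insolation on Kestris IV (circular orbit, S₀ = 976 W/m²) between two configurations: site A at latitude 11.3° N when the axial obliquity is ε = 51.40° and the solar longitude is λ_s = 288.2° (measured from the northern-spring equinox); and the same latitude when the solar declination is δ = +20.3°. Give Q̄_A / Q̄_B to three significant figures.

Q̄_A / Q̄_B ≈ 0.432

— Configuration A (φ=+11.3°):
Solar declination: sin δ = sin ε · sin λ_s = sin 51.40° × sin 288.2° = -0.74242, so δ = -47.938°.
cos H₀ = −tan(+11.3°) tan(-47.938°) = 0.2214, H₀ = 1.3475 rad.
Bracket: H₀ sin φ sin δ + cos φ cos δ sin H₀ = 1.3475×0.19595×-0.74242 + 0.98061×0.66993×0.97517 = -0.196031 + 0.640628 = 0.444597.
Q̄ = (S₀/π) × [bracket] = (976/π) × 0.444597 = 138.12 W/m².
— Configuration B (φ=+11.3°):
cos H₀ = −tan(+11.3°) tan(+20.300°) = -0.0739, H₀ = 1.6448 rad.
Bracket: H₀ sin φ sin δ + cos φ cos δ sin H₀ = 1.6448×0.19595×0.34694 + 0.98061×0.93789×0.99726 = 0.111818 + 0.917184 = 1.029002.
Q̄ = (S₀/π) × [bracket] = (976/π) × 1.029002 = 319.68 W/m².
Ratio Q̄_A / Q̄_B = 138.12 / 319.68 = 0.4321.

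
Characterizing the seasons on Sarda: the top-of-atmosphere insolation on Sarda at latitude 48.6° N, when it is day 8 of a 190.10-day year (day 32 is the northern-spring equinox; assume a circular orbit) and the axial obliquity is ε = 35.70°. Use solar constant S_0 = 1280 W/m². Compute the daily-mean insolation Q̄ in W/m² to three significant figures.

Q̄ ≈ 79.2 W/m²

Solar longitude: L_s = 360° × (8 − 32)/190.10 = -45.450°, i.e. -45.450° + 360° = 314.550°.
sin δ = sin 35.70° × sin 314.550° = -0.41585, so δ = -24.573°.
cos h₀ = −tan(+48.6°) tan(-24.573°) = 0.5187, h₀ = 1.0255 rad.
Bracket: h₀ sin ϕ sin δ + cos ϕ cos δ sin h₀ = 1.0255×0.75011×-0.41585 + 0.66131×0.90943×0.85498 = -0.319888 + 0.514198 = 0.194310.
Q̄ = (S_0/π) × [bracket] = (1280/π) × 0.194310 = 79.17 W/m².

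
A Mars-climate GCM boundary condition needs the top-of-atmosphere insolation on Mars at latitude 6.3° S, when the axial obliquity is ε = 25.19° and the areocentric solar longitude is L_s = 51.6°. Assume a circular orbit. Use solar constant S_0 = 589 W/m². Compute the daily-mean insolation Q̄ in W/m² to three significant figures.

sin δ = sin 25.19° × sin 51.6° = 0.33356, so δ = +19.485°.
cos h₀ = −tan(-6.3°) tan(+19.485°) = 0.0391, h₀ = 1.5317 rad.
Bracket: h₀ sin ϕ sin δ + cos ϕ cos δ sin h₀ = 1.5317×-0.10973×0.33356 + 0.99396×0.94273×0.99924 = -0.056063 + 0.936324 = 0.880261.
Q̄ = (S_0/π) × [bracket] = (589/π) × 0.880261 = 165.0 W/m².

Q̄ ≈ 165 W/m²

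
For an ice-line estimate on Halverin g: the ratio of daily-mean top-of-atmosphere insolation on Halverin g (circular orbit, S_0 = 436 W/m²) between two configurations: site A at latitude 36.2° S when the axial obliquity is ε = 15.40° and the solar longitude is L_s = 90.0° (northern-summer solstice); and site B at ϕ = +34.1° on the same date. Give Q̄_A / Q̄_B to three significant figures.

Q̄_A / Q̄_B ≈ 0.523

— Configuration A (ϕ=-36.2°):
Solar declination: sin δ = sin ε · sin L_s = sin 15.40° × sin 90.0° = 0.26556, so δ = +15.400°.
cos h₀ = −tan(-36.2°) tan(+15.400°) = 0.2016, h₀ = 1.3678 rad.
Bracket: h₀ sin ϕ sin δ + cos ϕ cos δ sin h₀ = 1.3678×-0.59061×0.26556 + 0.80696×0.96410×0.97947 = -0.214529 + 0.762018 = 0.547489.
Q̄ = (S_0/π) × [bracket] = (436/π) × 0.547489 = 75.982 W/m².
— Configuration B (ϕ=+34.1°):
cos h₀ = −tan(+34.1°) tan(+15.400°) = -0.1865, h₀ = 1.7584 rad.
Bracket: h₀ sin ϕ sin δ + cos ϕ cos δ sin h₀ = 1.7584×0.56064×0.26556 + 0.82806×0.96410×0.98246 = 0.261797 + 0.784330 = 1.046127.
Q̄ = (S_0/π) × [bracket] = (436/π) × 1.046127 = 145.18 W/m².
Ratio Q̄_A / Q̄_B = 75.982 / 145.18 = 0.5234.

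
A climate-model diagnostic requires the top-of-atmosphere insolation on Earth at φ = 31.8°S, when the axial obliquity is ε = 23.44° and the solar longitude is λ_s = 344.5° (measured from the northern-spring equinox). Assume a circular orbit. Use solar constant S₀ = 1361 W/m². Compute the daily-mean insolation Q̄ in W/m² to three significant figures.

Solar declination: sin δ = sin ε · sin λ_s = sin 23.44° × sin 344.5° = -0.10630, so δ = -6.102°.
cos H₀ = −tan(-31.8°) tan(-6.102°) = -0.0663, H₀ = 1.6371 rad.
Bracket: H₀ sin φ sin δ + cos φ cos δ sin H₀ = 1.6371×-0.52696×-0.10630 + 0.84989×0.99433×0.99780 = 0.091704 + 0.843212 = 0.934916.
Q̄ = (S₀/π) × [bracket] = (1361/π) × 0.934916 = 405.0 W/m².

Q̄ ≈ 405 W/m²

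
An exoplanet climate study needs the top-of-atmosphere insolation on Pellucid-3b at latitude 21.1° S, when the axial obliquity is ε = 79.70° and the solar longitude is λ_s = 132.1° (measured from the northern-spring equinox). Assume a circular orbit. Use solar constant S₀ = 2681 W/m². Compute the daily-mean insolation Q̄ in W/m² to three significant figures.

Solar declination: sin δ = sin ε · sin λ_s = sin 79.70° × sin 132.1° = 0.73002, so δ = +46.888°.
cos H₀ = −tan(-21.1°) tan(+46.888°) = 0.4122, H₀ = 1.1460 rad.
Bracket: H₀ sin φ sin δ + cos φ cos δ sin H₀ = 1.1460×-0.36000×0.73002 + 0.93295×0.68343×0.91111 = -0.301177 + 0.580929 = 0.279752.
Q̄ = (S₀/π) × [bracket] = (2681/π) × 0.279752 = 238.7 W/m².

Q̄ ≈ 239 W/m²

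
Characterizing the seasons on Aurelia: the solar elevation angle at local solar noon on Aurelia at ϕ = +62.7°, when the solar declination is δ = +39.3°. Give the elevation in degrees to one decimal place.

66.6°

At local noon the hour angle is zero, so the zenith angle equals |ϕ − δ| = |+62.7° − (+39.300°)| = 23.400°.
Elevation = 90° − 23.400° = 66.6°.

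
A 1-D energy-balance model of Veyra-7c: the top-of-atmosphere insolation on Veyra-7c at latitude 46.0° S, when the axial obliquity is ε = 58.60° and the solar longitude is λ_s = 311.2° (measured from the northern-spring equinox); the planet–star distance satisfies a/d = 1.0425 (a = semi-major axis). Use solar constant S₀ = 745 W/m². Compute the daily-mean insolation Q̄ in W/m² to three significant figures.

Q̄ ≈ 380 W/m²

Solar declination: sin δ = sin ε · sin λ_s = sin 58.60° × sin 311.2° = -0.64222, so δ = -39.958°.
cos H₀ = −tan(-46.0°) tan(-39.958°) = -0.8676, H₀ = 2.6212 rad.
Bracket: H₀ sin φ sin δ + cos φ cos δ sin H₀ = 2.6212×-0.71934×-0.64222 + 0.69466×0.76652×0.49723 = 1.210928 + 0.264760 = 1.475688.
Inverse-square distance factor (a/d)² = 1.0425² = 1.086806.
Q̄ = (S₀/π) × 1.086806 × [bracket] = (745/π) × 1.086806 × 1.475688 = 380.3 W/m².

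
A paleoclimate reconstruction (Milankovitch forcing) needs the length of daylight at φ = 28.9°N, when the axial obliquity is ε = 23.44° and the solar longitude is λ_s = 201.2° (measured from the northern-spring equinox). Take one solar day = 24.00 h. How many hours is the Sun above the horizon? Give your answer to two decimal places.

11.39 h

Solar declination: sin δ = sin ε · sin λ_s = sin 23.44° × sin 201.2° = -0.14385, so δ = -8.271°.
cos H₀ = −tan φ · tan δ = −tan(+28.9°) × tan(-8.271°) = 0.0802, so H₀ = 1.4905 rad = 85.40°.
Daylight = 2H₀/(2π) × 24.00 h = (1.4905/π) × 24.00 = 11.39 h.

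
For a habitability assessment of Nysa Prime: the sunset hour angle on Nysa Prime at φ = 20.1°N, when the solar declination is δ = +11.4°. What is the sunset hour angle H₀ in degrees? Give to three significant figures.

cos H₀ = −tan φ · tan δ = −tan(+20.1°) × tan(+11.400°) = -0.0738, so H₀ = 1.6447 rad = 94.23°.

H₀ = 94.2°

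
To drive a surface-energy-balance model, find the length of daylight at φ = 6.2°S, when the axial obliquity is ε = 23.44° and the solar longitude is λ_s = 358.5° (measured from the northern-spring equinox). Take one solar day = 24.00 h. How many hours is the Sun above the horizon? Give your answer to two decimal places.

12.01 h

Solar declination: sin δ = sin ε · sin λ_s = sin 23.44° × sin 358.5° = -0.01041, so δ = -0.597°.
cos H₀ = −tan φ · tan δ = −tan(-6.2°) × tan(-0.597°) = -0.0011, so H₀ = 1.5719 rad = 90.06°.
Daylight = 2H₀/(2π) × 24.00 h = (1.5719/π) × 24.00 = 12.01 h.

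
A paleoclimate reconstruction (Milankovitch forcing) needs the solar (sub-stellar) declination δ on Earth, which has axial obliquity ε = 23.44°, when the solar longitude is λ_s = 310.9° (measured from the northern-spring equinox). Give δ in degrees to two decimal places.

δ = -17.50°

sin δ = sin ε · sin λ_s = sin 23.44° × sin 310.9° = -0.300670.
δ = arcsin(-0.300670) = -17.50°.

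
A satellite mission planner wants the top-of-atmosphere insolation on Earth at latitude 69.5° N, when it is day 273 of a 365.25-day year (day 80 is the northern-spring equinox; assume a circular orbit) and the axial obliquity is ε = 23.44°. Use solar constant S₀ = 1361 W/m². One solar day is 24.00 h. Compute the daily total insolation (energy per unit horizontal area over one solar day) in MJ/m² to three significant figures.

Solar longitude: λ_s = 360° × (273 − 80)/365.25 = 190.226°.
sin δ = sin 23.44° × sin 190.226° = -0.07062, so δ = -4.050°.
cos H₀ = −tan(+69.5°) tan(-4.050°) = 0.1894, H₀ = 1.3803 rad.
Bracket: H₀ sin φ sin δ + cos φ cos δ sin H₀ = 1.3803×0.93667×-0.07062 + 0.35021×0.99750×0.98191 = -0.091304 + 0.343015 = 0.251711.
Q̄ = (S₀/π) × [bracket] = (1361/π) × 0.251711 = 109.05 W/m².
Daily total = Q̄ × 24.00 h × 3600 s/h = 109.05 × 24.00 × 3600 / 10⁶ = 9.422 MJ/m².

9.42 MJ/m²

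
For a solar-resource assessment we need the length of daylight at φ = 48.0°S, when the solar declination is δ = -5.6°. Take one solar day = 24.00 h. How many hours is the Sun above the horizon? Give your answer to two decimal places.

cos H₀ = −tan φ · tan δ = −tan(-48.0°) × tan(-5.600°) = -0.1089, so H₀ = 1.6799 rad = 96.25°.
Daylight = 2H₀/(2π) × 24.00 h = (1.6799/π) × 24.00 = 12.83 h.

12.83 h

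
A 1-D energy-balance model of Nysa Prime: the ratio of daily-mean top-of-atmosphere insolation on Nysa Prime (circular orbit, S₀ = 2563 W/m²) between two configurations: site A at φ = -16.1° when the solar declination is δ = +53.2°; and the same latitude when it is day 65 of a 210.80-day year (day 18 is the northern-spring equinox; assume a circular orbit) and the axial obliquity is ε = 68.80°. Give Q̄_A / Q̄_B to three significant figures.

Q̄_A / Q̄_B ≈ 3.96

— Configuration A (φ=-16.1°):
cos H₀ = −tan(-16.1°) tan(+53.200°) = 0.3858, H₀ = 1.1747 rad.
Bracket: H₀ sin φ sin δ + cos φ cos δ sin H₀ = 1.1747×-0.27731×0.80073 + 0.96078×0.59902×0.92257 = -0.260843 + 0.530963 = 0.270120.
Q̄ = (S₀/π) × [bracket] = (2563/π) × 0.270120 = 220.37 W/m².
— Configuration B (φ=-16.1°):
Solar longitude: λ_s = 360° × (65 − 18)/210.80 = 80.266°.
sin δ = sin 68.80° × sin 80.266° = 0.91890, so δ = +66.766°.
cos H₀ = −tan(-16.1°) tan(+66.766°) = 0.6723, H₀ = 0.8334 rad.
Bracket: H₀ sin φ sin δ + cos φ cos δ sin H₀ = 0.8334×-0.27731×0.91890 + 0.96078×0.39449×0.74025 = -0.212367 + 0.280568 = 0.068201.
Q̄ = (S₀/π) × [bracket] = (2563/π) × 0.068201 = 55.640 W/m².
Ratio Q̄_A / Q̄_B = 220.37 / 55.640 = 3.961.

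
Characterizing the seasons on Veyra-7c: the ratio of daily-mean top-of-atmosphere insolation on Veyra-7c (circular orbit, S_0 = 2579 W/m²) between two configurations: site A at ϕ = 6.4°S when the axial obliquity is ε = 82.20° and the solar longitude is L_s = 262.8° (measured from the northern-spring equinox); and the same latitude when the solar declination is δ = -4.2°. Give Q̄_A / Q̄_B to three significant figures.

Q̄_A / Q̄_B ≈ 0.387

— Configuration A (ϕ=-6.4°):
Solar declination: sin δ = sin ε · sin L_s = sin 82.20° × sin 262.8° = -0.98294, so δ = -79.400°.
cos h₀ = −tan(-6.4°) tan(-79.400°) = -0.5994, h₀ = 2.2135 rad.
Bracket: h₀ sin ϕ sin δ + cos ϕ cos δ sin h₀ = 2.2135×-0.11147×-0.98294 + 0.99377×0.18395×0.80047 = 0.242529 + 0.146329 = 0.388858.
Q̄ = (S_0/π) × [bracket] = (2579/π) × 0.388858 = 319.22 W/m².
— Configuration B (ϕ=-6.4°):
cos h₀ = −tan(-6.4°) tan(-4.200°) = -0.0082, h₀ = 1.5790 rad.
Bracket: h₀ sin ϕ sin δ + cos ϕ cos δ sin h₀ = 1.5790×-0.11147×-0.07324 + 0.99377×0.99731×0.99997 = 0.012891 + 0.991067 = 1.003958.
Q̄ = (S_0/π) × [bracket] = (2579/π) × 1.003958 = 824.17 W/m².
Ratio Q̄_A / Q̄_B = 319.22 / 824.17 = 0.3873.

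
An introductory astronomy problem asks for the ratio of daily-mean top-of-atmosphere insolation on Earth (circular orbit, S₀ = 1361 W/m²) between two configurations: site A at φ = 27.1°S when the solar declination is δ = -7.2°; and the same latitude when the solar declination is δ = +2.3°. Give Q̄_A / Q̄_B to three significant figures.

Q̄_A / Q̄_B ≈ 1.13

— Configuration A (φ=-27.1°):
cos H₀ = −tan(-27.1°) tan(-7.200°) = -0.0646, H₀ = 1.6355 rad.
Bracket: H₀ sin φ sin δ + cos φ cos δ sin H₀ = 1.6355×-0.45554×-0.12533 + 0.89021×0.99211×0.99791 = 0.093375 + 0.881340 = 0.974715.
Q̄ = (S₀/π) × [bracket] = (1361/π) × 0.974715 = 422.27 W/m².
— Configuration B (φ=-27.1°):
cos H₀ = −tan(-27.1°) tan(+2.300°) = 0.0206, H₀ = 1.5502 rad.
Bracket: H₀ sin φ sin δ + cos φ cos δ sin H₀ = 1.5502×-0.45554×0.04013 + 0.89021×0.99919×0.99979 = -0.028339 + 0.889302 = 0.860963.
Q̄ = (S₀/π) × [bracket] = (1361/π) × 0.860963 = 372.99 W/m².
Ratio Q̄_A / Q̄_B = 422.27 / 372.99 = 1.132.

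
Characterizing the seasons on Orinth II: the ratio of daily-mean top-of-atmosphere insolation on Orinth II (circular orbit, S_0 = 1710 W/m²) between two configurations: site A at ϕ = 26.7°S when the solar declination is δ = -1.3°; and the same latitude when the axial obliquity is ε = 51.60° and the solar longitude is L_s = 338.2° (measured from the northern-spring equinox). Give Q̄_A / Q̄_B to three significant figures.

Q̄_A / Q̄_B ≈ 0.850

— Configuration A (ϕ=-26.7°):
cos h₀ = −tan(-26.7°) tan(-1.300°) = -0.0114, h₀ = 1.5822 rad.
Bracket: h₀ sin ϕ sin δ + cos ϕ cos δ sin h₀ = 1.5822×-0.44932×-0.02269 + 0.89337×0.99974×0.99993 = 0.016131 + 0.893075 = 0.909206.
Q̄ = (S_0/π) × [bracket] = (1710/π) × 0.909206 = 494.89 W/m².
— Configuration B (ϕ=-26.7°):
Solar declination: sin δ = sin ε · sin L_s = sin 51.60° × sin 338.2° = -0.29104, so δ = -16.920°.
cos h₀ = −tan(-26.7°) tan(-16.920°) = -0.1530, h₀ = 1.7244 rad.
Bracket: h₀ sin ϕ sin δ + cos ϕ cos δ sin h₀ = 1.7244×-0.44932×-0.29104 + 0.89337×0.95671×0.98823 = 0.225500 + 0.844636 = 1.070136.
Q̄ = (S_0/π) × [bracket] = (1710/π) × 1.070136 = 582.49 W/m².
Ratio Q̄_A / Q̄_B = 494.89 / 582.49 = 0.8496.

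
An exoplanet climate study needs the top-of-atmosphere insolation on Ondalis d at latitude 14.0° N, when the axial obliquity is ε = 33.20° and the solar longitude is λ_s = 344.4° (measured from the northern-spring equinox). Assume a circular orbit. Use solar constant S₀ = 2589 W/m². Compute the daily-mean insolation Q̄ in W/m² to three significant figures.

Q̄ ≈ 745 W/m²

Solar declination: sin δ = sin ε · sin λ_s = sin 33.20° × sin 344.4° = -0.14725, so δ = -8.468°.
cos H₀ = −tan(+14.0°) tan(-8.468°) = 0.0371, H₀ = 1.5337 rad.
Bracket: H₀ sin φ sin δ + cos φ cos δ sin H₀ = 1.5337×0.24192×-0.14725 + 0.97030×0.98910×0.99931 = -0.054635 + 0.959062 = 0.904427.
Q̄ = (S₀/π) × [bracket] = (2589/π) × 0.904427 = 745.3 W/m².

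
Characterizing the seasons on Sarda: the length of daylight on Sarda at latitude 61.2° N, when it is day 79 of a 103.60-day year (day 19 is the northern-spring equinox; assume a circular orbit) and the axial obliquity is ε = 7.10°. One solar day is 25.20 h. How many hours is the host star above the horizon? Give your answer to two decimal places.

Solar longitude: λ_s = 360° × (79 − 19)/103.60 = 208.494°.
sin δ = sin 7.10° × sin 208.494° = -0.05897, so δ = -3.380°.
cos H₀ = −tan φ · tan δ = −tan(+61.2°) × tan(-3.380°) = 0.1074, so H₀ = 1.4631 rad = 83.83°.
Daylight = 2H₀/(2π) × 25.20 h = (1.4631/π) × 25.20 = 11.74 h.

11.74 h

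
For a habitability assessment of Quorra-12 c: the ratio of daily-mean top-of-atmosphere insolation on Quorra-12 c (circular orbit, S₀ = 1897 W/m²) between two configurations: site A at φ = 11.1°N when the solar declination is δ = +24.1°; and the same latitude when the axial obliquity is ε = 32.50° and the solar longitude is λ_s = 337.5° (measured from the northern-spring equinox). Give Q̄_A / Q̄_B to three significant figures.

Q̄_A / Q̄_B ≈ 1.14

— Configuration A (φ=+11.1°):
cos H₀ = −tan(+11.1°) tan(+24.100°) = -0.0878, H₀ = 1.6587 rad.
Bracket: H₀ sin φ sin δ + cos φ cos δ sin H₀ = 1.6587×0.19252×0.40833 + 0.98129×0.91283×0.99614 = 0.130393 + 0.892293 = 1.022686.
Q̄ = (S₀/π) × [bracket] = (1897/π) × 1.022686 = 617.53 W/m².
— Configuration B (φ=+11.1°):
Solar declination: sin δ = sin ε · sin λ_s = sin 32.50° × sin 337.5° = -0.20562, so δ = -11.866°.
cos H₀ = −tan(+11.1°) tan(-11.866°) = 0.0412, H₀ = 1.5296 rad.
Bracket: H₀ sin φ sin δ + cos φ cos δ sin H₀ = 1.5296×0.19252×-0.20562 + 0.98129×0.97863×0.99915 = -0.060551 + 0.959504 = 0.898953.
Q̄ = (S₀/π) × [bracket] = (1897/π) × 0.898953 = 542.82 W/m².
Ratio Q̄_A / Q̄_B = 617.53 / 542.82 = 1.138.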